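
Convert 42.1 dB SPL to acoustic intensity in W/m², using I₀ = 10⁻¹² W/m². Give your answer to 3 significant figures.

L = 10·log₁₀(I/I₀) ⇒ I = I₀·10^(L/10) = 10⁻¹² × 10^4.21.

1.62e-08 W/m²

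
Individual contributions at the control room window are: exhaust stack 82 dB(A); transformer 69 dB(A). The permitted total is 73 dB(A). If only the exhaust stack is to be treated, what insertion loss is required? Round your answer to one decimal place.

Everything except the exhaust stack sums to 10^(69/10) = 7.943e+06 in linear terms, 69.00 dB(A).
To meet 73 dB(A) overall, the treated exhaust stack may contribute at most 10^(73/10) − 7.943e+06 = 1.201e+07, i.e. 70.80 dB(A).
Required insertion loss = 82 − 70.80 = 11.20 dB.

11.2 dB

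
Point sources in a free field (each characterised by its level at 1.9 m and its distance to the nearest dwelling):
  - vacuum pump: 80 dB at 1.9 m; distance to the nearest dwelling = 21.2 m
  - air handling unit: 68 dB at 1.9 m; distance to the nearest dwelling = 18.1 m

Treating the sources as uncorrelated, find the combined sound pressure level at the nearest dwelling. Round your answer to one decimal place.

59.4 dB

First find each source's level at the receiver (point-source: −20·log₁₀(r/r_ref)), then combine on an intensity basis.
vacuum pump: 80 − 20·log₁₀(21.2/1.9) = 80 − 20.95 = 59.05 dB.
air handling unit: 68 − 20·log₁₀(18.1/1.9) = 68 − 19.58 = 48.42 dB.
Σ 10^(L/10) = 8.727e+05 → L_total = 10·log₁₀(8.727e+05) = 59.41 dB.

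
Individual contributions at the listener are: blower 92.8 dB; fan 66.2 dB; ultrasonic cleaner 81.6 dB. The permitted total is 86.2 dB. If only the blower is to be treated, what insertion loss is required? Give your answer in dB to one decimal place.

The untreated sources together contribute 10^(66.2/10) + 10^(81.6/10) = 1.487e+08, i.e. 81.72 dB.
The limit corresponds to 10^(86.2/10) = 4.169e+08; subtracting the fixed part leaves 2.682e+08 for the blower, i.e. 84.28 dB.
So the blower must be reduced from 92.8 to 84.28 dB: IL = 8.52 dB.

8.5 dB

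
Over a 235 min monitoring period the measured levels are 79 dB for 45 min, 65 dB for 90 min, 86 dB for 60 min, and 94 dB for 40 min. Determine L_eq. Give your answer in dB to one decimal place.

Weight each interval's intensity by its duration and average over T = 235 min:
Σ tᵢ·10^(Lᵢ/10) = 45·10^(79/10) + 90·10^(65/10) + 60·10^(86/10) + 40·10^(94/10) = 1.282e+11.
L_eq = 10·log₁₀(1.282e+11/235) = 87.37 dB.

87.4 dB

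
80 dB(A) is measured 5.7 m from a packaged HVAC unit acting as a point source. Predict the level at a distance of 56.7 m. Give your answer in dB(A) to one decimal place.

Point-source attenuation: ΔL = 20·log₁₀(r₂/r₁) = 20·log₁₀(56.7/5.7) = 19.954 dB.
L₂ = 80 − 20·log₁₀(56.7/5.7) = 80 − 19.954 = 60.05 dB(A).

60.0 dB(A)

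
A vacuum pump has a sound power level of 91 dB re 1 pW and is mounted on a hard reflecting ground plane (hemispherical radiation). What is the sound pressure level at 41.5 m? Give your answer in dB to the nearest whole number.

51 dB

L_p = L_w − 10·log₁₀(2π·r²) with r = 41.5 m.
2π·r² = 1.082e+04 m², 10·log₁₀ of that is 40.343 dB.
L_p = 91 − 40.343 = 50.66 dB.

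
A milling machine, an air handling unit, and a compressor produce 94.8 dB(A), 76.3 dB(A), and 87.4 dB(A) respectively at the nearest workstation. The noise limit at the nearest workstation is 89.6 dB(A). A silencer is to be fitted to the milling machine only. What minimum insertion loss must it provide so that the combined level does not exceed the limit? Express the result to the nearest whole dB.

The untreated sources together contribute 10^(76.3/10) + 10^(87.4/10) = 5.922e+08, i.e. 87.72 dB(A).
The limit corresponds to 10^(89.6/10) = 9.120e+08; subtracting the fixed part leaves 3.198e+08 for the milling machine, i.e. 85.05 dB(A).
Required insertion loss = 94.8 − 85.05 = 9.75 dB.

10 dB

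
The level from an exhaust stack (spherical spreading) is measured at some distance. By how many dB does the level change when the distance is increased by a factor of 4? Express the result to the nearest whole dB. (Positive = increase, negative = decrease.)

With spherical spreading the level changes by −20·log₁₀(r₂/r₁).
ΔL = −20·log₁₀(4) = -12.04 dB.

-12 dB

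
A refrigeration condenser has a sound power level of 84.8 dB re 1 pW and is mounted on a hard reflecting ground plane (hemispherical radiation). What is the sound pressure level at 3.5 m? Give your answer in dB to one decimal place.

L_p = L_w − 10·log₁₀(2π·r²) with r = 3.5 m.
2π·r² = 76.97 m², 10·log₁₀ of that is 18.863 dB.
L_p = 84.8 − 18.863 = 65.94 dB.

65.9 dB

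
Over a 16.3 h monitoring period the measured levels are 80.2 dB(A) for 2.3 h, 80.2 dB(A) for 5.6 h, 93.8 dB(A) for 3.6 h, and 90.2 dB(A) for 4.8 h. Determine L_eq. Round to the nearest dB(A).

The energy average is taken in the linear domain: L_eq = 10·log₁₀[(Σ tᵢ·10^(Lᵢ/10))/T], T = 16.3 h.
Σ tᵢ·10^(Lᵢ/10) = 2.3·10^(80.2/10) + 5.6·10^(80.2/10) + 3.6·10^(93.8/10) + 4.8·10^(90.2/10) = 1.449e+10.
L_eq = 10·log₁₀(1.449e+10/16.3) = 89.49 dB(A).

89 dB(A)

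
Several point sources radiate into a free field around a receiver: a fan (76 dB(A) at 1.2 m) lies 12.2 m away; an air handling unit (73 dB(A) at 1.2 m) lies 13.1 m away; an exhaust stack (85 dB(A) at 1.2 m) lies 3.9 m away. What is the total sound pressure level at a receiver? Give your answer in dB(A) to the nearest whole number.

Apply inverse-square spreading to bring every level to the receiver, then sum 10^(L/10).
fan: 76 − 20·log₁₀(12.2/1.2) = 76 − 20.14 = 55.86 dB(A).
air handling unit: 73 − 20·log₁₀(13.1/1.2) = 73 − 20.76 = 52.24 dB(A).
exhaust stack: 85 − 20·log₁₀(3.9/1.2) = 85 − 10.24 = 74.76 dB(A).
Σ 10^(L/10) = 3.049e+07 → L_total = 10·log₁₀(3.049e+07) = 74.84 dB(A).

75 dB(A)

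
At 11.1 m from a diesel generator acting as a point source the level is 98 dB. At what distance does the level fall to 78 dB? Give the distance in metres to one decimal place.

111.0 m

For a point source L₁ − L₂ = 20·log₁₀(r₂/r₁), so r₂ = r₁·10^((L₁−L₂)/20).
r₂ = 11.1·10^((98−78)/20) = 11.1·10^(20.0/20) = 111.00 m.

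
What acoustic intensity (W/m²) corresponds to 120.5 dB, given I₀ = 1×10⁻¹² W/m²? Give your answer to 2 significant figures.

I = I₀·10^(L/10) = 10⁻¹² × 10^(120.5/10) = 10^(0.050).

1.1 W/m²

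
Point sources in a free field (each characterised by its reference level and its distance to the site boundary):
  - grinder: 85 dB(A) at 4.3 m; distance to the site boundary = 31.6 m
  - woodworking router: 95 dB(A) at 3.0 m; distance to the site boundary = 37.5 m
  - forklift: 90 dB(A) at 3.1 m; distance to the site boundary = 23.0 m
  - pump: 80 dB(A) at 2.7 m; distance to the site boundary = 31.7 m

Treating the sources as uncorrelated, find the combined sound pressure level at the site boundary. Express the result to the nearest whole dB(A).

First find each source's level at the receiver (point-source: −20·log₁₀(r/r_ref)), then combine on an intensity basis.
grinder: 85 − 20·log₁₀(31.6/4.3) = 85 − 17.32 = 67.68 dB(A).
woodworking router: 95 − 20·log₁₀(37.5/3.0) = 95 − 21.94 = 73.06 dB(A).
forklift: 90 − 20·log₁₀(23.0/3.1) = 90 − 17.41 = 72.59 dB(A).
pump: 80 − 20·log₁₀(31.7/2.7) = 80 − 21.39 = 58.61 dB(A).
Σ 10^(L/10) = 4.499e+07 → L_total = 10·log₁₀(4.499e+07) = 76.53 dB(A).

77 dB(A)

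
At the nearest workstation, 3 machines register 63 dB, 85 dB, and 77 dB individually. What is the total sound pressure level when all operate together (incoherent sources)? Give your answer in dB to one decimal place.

85.7 dB

Incoherent sources combine by intensity addition: L_total = 10·log₁₀(Σ 10^(L_i/10)).
Σ 10^(L/10) = 10^(63/10) + 10^(85/10) + 10^(77/10) = 3.683e+08.
L_total = 10·log₁₀(3.683e+08) = 85.66 dB.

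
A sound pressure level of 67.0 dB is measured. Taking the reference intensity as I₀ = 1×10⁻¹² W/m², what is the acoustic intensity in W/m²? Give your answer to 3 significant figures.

L = 10·log₁₀(I/I₀) ⇒ I = I₀·10^(L/10) = 10⁻¹² × 10^6.70.

5.01e-06 W/m²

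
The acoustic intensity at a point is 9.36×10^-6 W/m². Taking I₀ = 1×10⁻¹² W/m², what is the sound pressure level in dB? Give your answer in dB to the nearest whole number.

I/I₀ = 9.36×10^-6/10⁻¹² = 9.36×10^6, and L = 10·log₁₀(I/I₀).
L = 10·(0.9713 + 6) = 69.71 dB.

70 dB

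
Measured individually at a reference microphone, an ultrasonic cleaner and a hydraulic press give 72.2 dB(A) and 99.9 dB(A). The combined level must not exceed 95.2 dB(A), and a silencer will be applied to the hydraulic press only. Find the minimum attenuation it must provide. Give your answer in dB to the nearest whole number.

5 dB

Fixed contribution from the other source: Σ 10^(L/10) = 10^(72.2/10) = 1.660e+07 (72.20 dB(A)).
To meet 95.2 dB(A) overall, the treated hydraulic press may contribute at most 10^(95.2/10) − 1.660e+07 = 3.295e+09, i.e. 95.18 dB(A).
So the hydraulic press must be reduced from 99.9 to 95.18 dB(A): IL = 4.72 dB.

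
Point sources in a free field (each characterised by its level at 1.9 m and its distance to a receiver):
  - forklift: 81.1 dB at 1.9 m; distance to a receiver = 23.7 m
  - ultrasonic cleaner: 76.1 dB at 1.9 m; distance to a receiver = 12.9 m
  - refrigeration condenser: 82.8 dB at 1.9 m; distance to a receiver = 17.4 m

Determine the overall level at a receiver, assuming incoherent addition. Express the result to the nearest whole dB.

First find each source's level at the receiver (point-source: −20·log₁₀(r/r_ref)), then combine on an intensity basis.
forklift: 81.1 − 20·log₁₀(23.7/1.9) = 81.1 − 21.92 = 59.18 dB.
ultrasonic cleaner: 76.1 − 20·log₁₀(12.9/1.9) = 76.1 − 16.64 = 59.46 dB.
refrigeration condenser: 82.8 − 20·log₁₀(17.4/1.9) = 82.8 − 19.24 = 63.56 dB.
Σ 10^(L/10) = 3.984e+06 → L_total = 10·log₁₀(3.984e+06) = 66.00 dB.

66 dB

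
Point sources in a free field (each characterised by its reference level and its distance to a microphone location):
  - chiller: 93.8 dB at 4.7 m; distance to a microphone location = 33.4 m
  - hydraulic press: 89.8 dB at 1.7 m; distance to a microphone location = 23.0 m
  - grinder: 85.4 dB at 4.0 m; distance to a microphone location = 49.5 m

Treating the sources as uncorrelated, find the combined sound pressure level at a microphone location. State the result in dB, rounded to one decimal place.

77.4 dB

First find each source's level at the receiver (point-source: −20·log₁₀(r/r_ref)), then combine on an intensity basis.
chiller: 93.8 − 20·log₁₀(33.4/4.7) = 93.8 − 17.03 = 76.77 dB.
hydraulic press: 89.8 − 20·log₁₀(23.0/1.7) = 89.8 − 22.63 = 67.17 dB.
grinder: 85.4 − 20·log₁₀(49.5/4.0) = 85.4 − 21.85 = 63.55 dB.
Σ 10^(L/10) = 5.498e+07 → L_total = 10·log₁₀(5.498e+07) = 77.40 dB.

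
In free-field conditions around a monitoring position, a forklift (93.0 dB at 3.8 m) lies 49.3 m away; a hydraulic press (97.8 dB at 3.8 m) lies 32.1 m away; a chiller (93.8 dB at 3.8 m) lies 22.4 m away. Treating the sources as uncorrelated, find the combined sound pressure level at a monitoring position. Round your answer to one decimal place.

Propagate each source to the receiver with L = L_ref − 20·log₁₀(r/r_ref), then add intensities.
forklift: 93.0 − 20·log₁₀(49.3/3.8) = 93.0 − 22.26 = 70.74 dB.
hydraulic press: 97.8 − 20·log₁₀(32.1/3.8) = 97.8 − 18.53 = 79.27 dB.
chiller: 93.8 − 20·log₁₀(22.4/3.8) = 93.8 − 15.41 = 78.39 dB.
Σ 10^(L/10) = 1.653e+08 → L_total = 10·log₁₀(1.653e+08) = 82.18 dB.

82.2 dB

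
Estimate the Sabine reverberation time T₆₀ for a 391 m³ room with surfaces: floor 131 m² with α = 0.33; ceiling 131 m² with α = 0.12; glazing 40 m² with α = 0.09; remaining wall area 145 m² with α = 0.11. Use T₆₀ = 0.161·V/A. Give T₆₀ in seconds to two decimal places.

Total absorption A = 131·0.33 + 131·0.12 + 40·0.09 + 145·0.11 = 78.50 m² sabins.
T₆₀ = 0.161 × 391 / 78.50 = 0.802 s.

0.80 s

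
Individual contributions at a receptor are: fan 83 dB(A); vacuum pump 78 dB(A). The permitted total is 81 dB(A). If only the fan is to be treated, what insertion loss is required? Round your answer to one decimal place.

Everything except the fan sums to 10^(78/10) = 6.310e+07 in linear terms, 78.00 dB(A).
The limit corresponds to 10^(81/10) = 1.259e+08; subtracting the fixed part leaves 6.280e+07 for the fan, i.e. 77.98 dB(A).
Required insertion loss = 83 − 77.98 = 5.02 dB.

5.0 dB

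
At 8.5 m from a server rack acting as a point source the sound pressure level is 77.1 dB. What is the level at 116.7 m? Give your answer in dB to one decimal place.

54.3 dB

For a point source, L₂ = L₁ − 20·log₁₀(r₂/r₁).
L₂ = 77.1 − 20·log₁₀(116.7/8.5) = 77.1 − 22.753 = 54.35 dB.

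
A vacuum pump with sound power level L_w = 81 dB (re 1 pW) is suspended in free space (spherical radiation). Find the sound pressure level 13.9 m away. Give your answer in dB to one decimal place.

47.1 dB

The power spreads over a sphere of area 4π·r², so L_p = L_w − 10·log₁₀(4π·r²).
4π·r² = 2428 m², 10·log₁₀ of that is 33.852 dB.
L_p = 81 − 33.852 = 47.15 dB.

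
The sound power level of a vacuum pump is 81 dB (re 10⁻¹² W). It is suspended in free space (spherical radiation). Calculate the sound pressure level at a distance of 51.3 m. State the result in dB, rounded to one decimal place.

The power spreads over a sphere of area 4π·r², so L_p = L_w − 10·log₁₀(4π·r²).
4π·r² = 3.307e+04 m², 10·log₁₀ of that is 45.194 dB.
L_p = 81 − 45.194 = 35.81 dB.

35.8 dB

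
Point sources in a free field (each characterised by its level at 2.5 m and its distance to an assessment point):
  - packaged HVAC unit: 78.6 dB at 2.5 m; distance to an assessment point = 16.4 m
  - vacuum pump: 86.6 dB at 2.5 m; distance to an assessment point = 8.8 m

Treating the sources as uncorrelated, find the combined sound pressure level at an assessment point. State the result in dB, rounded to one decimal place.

Propagate each source to the receiver with L = L_ref − 20·log₁₀(r/r_ref), then add intensities.
packaged HVAC unit: 78.6 − 20·log₁₀(16.4/2.5) = 78.6 − 16.34 = 62.26 dB.
vacuum pump: 86.6 − 20·log₁₀(8.8/2.5) = 86.6 − 10.93 = 75.67 dB.
Σ 10^(L/10) = 3.857e+07 → L_total = 10·log₁₀(3.857e+07) = 75.86 dB.

75.9 dB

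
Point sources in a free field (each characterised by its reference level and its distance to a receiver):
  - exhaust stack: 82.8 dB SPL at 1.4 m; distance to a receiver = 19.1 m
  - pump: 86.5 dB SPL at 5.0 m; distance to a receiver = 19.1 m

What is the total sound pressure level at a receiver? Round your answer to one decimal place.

Apply inverse-square spreading to bring every level to the receiver, then sum 10^(L/10).
exhaust stack: 82.8 − 20·log₁₀(19.1/1.4) = 82.8 − 22.70 = 60.10 dB SPL.
pump: 86.5 − 20·log₁₀(19.1/5.0) = 86.5 − 11.64 = 74.86 dB SPL.
Σ 10^(L/10) = 3.163e+07 → L_total = 10·log₁₀(3.163e+07) = 75.00 dB SPL.

75.0 dB SPL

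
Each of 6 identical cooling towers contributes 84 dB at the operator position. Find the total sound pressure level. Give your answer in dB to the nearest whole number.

92 dB

With 6 equal, uncorrelated contributions the intensity is 6× that of one unit, giving a rise of 10·log₁₀ 6.
L_total = 84 + 10·log₁₀(6) = 84 + 7.782 = 91.78 dB.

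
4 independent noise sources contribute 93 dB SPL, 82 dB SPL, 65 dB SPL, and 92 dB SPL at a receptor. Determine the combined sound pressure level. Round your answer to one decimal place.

For uncorrelated sources the intensities add, so convert each level to linear form, sum, and take 10·log₁₀ of the total.
Σ 10^(L/10) = 10^(93/10) + 10^(82/10) + 10^(65/10) + 10^(92/10) = 3.742e+09.
L_total = 10·log₁₀(3.742e+09) = 95.73 dB SPL.

95.7 dB SPL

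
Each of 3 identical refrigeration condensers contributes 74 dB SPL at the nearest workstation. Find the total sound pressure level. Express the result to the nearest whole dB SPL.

N identical incoherent sources raise the level by 10·log₁₀ N.
L_total = 74 + 10·log₁₀(3) = 74 + 4.771 = 78.77 dB SPL.

79 dB SPL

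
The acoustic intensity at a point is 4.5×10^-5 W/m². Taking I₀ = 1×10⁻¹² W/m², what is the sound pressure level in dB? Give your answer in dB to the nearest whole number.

77 dB

Dividing by I₀ shifts the exponent by 12: I/I₀ = 4.5×10^7.
L = 10·(0.6532 + 7) = 76.53 dB.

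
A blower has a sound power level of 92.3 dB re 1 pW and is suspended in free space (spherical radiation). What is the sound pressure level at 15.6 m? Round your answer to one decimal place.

57.4 dB

Free-field spherical radiation: L_p = L_w − 10·log₁₀(4π·r²), r = 15.6 m.
4π·r² = 3058 m², 10·log₁₀ of that is 34.855 dB.
L_p = 92.3 − 34.855 = 57.45 dB.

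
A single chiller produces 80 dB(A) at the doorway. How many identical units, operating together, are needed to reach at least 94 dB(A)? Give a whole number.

N identical sources give L₁ + 10·log₁₀ N, so require 10·log₁₀ N ≥ 94 − 80 = 14.0 dB.
N ≥ 10^(14.0/10) = 25.119, so N = 26.

26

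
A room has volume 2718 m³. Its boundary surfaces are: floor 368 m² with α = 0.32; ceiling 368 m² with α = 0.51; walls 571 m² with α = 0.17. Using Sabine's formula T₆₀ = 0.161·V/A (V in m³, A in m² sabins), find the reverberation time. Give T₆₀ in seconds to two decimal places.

A = Σ Sᵢαᵢ = 368·0.32 + 368·0.51 + 571·0.17 = 402.51 m².
T₆₀ = 0.161·V/A = 0.161·2718/402.51 = 1.087 s.

1.09 s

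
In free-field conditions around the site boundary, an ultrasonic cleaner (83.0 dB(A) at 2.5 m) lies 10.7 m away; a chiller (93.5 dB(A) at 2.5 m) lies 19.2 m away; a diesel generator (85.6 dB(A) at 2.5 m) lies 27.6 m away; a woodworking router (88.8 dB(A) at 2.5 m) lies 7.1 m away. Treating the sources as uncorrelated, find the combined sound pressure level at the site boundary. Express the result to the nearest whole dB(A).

82 dB(A)

First find each source's level at the receiver (point-source: −20·log₁₀(r/r_ref)), then combine on an intensity basis.
ultrasonic cleaner: 83.0 − 20·log₁₀(10.7/2.5) = 83.0 − 12.63 = 70.37 dB(A).
chiller: 93.5 − 20·log₁₀(19.2/2.5) = 93.5 − 17.71 = 75.79 dB(A).
diesel generator: 85.6 − 20·log₁₀(27.6/2.5) = 85.6 − 20.86 = 64.74 dB(A).
woodworking router: 88.8 − 20·log₁₀(7.1/2.5) = 88.8 − 9.07 = 79.73 dB(A).
Σ 10^(L/10) = 1.459e+08 → L_total = 10·log₁₀(1.459e+08) = 81.64 dB(A).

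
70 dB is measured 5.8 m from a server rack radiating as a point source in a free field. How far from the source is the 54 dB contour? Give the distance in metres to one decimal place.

36.6 m

Point-source spreading drops the level by 20·log₁₀(r₂/r₁); inverting, r₂/r₁ = 10^(ΔL/20).
r₂ = 5.8·10^((70−54)/20) = 5.8·10^(16.0/20) = 36.60 m.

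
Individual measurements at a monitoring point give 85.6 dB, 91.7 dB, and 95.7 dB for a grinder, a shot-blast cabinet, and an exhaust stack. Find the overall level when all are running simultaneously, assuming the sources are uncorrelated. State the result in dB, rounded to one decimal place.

Incoherent sources combine by intensity addition: L_total = 10·log₁₀(Σ 10^(L_i/10)).
Σ 10^(L/10) = 10^(85.6/10) + 10^(91.7/10) + 10^(95.7/10) = 5.558e+09.
L_total = 10·log₁₀(5.558e+09) = 97.45 dB.

97.4 dB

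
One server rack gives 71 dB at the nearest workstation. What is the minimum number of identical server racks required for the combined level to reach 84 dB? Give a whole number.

N identical sources give L₁ + 10·log₁₀ N, so require 10·log₁₀ N ≥ 84 − 71 = 13.0 dB.
N ≥ 10^(13.0/10) = 19.953, so N = 20.

20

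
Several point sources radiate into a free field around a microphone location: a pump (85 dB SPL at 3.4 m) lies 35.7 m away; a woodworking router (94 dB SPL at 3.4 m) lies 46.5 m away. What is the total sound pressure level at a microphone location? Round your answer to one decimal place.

72.1 dB SPL

Propagate each source to the receiver with L = L_ref − 20·log₁₀(r/r_ref), then add intensities.
pump: 85 − 20·log₁₀(35.7/3.4) = 85 − 20.42 = 64.58 dB SPL.
woodworking router: 94 − 20·log₁₀(46.5/3.4) = 94 − 22.72 = 71.28 dB SPL.
Σ 10^(L/10) = 1.630e+07 → L_total = 10·log₁₀(1.630e+07) = 72.12 dB SPL.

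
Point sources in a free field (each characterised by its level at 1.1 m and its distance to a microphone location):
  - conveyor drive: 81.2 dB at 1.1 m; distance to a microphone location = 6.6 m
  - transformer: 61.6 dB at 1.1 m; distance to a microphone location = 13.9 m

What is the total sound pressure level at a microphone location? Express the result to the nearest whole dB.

66 dB

Propagate each source to the receiver with L = L_ref − 20·log₁₀(r/r_ref), then add intensities.
conveyor drive: 81.2 − 20·log₁₀(6.6/1.1) = 81.2 − 15.56 = 65.64 dB.
transformer: 61.6 − 20·log₁₀(13.9/1.1) = 61.6 − 22.03 = 39.57 dB.
Σ 10^(L/10) = 3.671e+06 → L_total = 10·log₁₀(3.671e+06) = 65.65 dB.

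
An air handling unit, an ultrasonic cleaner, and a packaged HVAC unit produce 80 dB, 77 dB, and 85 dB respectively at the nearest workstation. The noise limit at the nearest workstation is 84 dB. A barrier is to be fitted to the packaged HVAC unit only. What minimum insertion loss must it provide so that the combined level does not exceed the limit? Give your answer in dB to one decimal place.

5.0 dB

Everything except the packaged HVAC unit sums to 10^(80/10) + 10^(77/10) = 1.501e+08 in linear terms, 81.76 dB.
The limit corresponds to 10^(84/10) = 2.512e+08; subtracting the fixed part leaves 1.011e+08 for the packaged HVAC unit, i.e. 80.05 dB.
Required insertion loss = 85 − 80.05 = 4.95 dB.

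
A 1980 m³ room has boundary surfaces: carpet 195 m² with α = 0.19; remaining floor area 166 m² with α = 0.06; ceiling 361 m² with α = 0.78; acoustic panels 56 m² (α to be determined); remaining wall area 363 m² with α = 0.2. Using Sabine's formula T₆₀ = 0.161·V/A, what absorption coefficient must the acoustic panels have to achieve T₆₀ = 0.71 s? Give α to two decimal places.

0.85

A = 0.161·V/T₆₀ = 0.161·1980/0.71 = 448.99 m² sabins.
Absorption from the other surfaces = 195·0.19 + 166·0.06 + 361·0.78 + 363·0.2 = 401.19 m², so the acoustic panels must supply 47.80 m² over 56 m².
α = 47.80/56 = 0.853.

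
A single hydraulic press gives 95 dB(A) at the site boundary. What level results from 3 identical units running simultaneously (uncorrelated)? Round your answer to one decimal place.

99.8 dB(A)

L_total = L₁ + 10·log₁₀ N for N identical incoherent sources.
L_total = 95 + 10·log₁₀(3) = 95 + 4.771 = 99.77 dB(A).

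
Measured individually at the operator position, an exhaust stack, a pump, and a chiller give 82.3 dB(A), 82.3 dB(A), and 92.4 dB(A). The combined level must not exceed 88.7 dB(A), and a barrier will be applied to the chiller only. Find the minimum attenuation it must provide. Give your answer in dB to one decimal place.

6.4 dB

Everything except the chiller sums to 10^(82.3/10) + 10^(82.3/10) = 3.396e+08 in linear terms, 85.31 dB(A).
To meet 88.7 dB(A) overall, the treated chiller may contribute at most 10^(88.7/10) − 3.396e+08 = 4.017e+08, i.e. 86.04 dB(A).
Required insertion loss = 92.4 − 86.04 = 6.36 dB.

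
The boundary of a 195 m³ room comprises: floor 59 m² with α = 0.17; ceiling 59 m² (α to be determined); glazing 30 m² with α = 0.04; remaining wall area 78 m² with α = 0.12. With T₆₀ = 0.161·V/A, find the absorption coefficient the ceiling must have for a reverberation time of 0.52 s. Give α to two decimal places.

0.67

Required total absorption A = 0.161·195/0.52 = 60.38 m².
Absorption from the other surfaces = 59·0.17 + 30·0.04 + 78·0.12 = 20.59 m², so the ceiling must supply 39.78 m² over 59 m².
α = 39.78/59 = 0.674.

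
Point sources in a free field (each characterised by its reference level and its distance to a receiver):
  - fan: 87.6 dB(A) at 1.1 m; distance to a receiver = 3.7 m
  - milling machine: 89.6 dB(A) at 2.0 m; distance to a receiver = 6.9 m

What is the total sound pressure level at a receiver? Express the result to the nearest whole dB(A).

81 dB(A)

First find each source's level at the receiver (point-source: −20·log₁₀(r/r_ref)), then combine on an intensity basis.
fan: 87.6 − 20·log₁₀(3.7/1.1) = 87.6 − 10.54 = 77.06 dB(A).
milling machine: 89.6 − 20·log₁₀(6.9/2.0) = 89.6 − 10.76 = 78.84 dB(A).
Σ 10^(L/10) = 1.275e+08 → L_total = 10·log₁₀(1.275e+08) = 81.05 dB(A).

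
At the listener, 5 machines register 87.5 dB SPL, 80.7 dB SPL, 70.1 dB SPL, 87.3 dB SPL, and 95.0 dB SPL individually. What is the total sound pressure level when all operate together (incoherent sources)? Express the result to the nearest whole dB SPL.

96 dB SPL

For uncorrelated sources the intensities add, so convert each level to linear form, sum, and take 10·log₁₀ of the total.
Σ 10^(L/10) = 10^(87.5/10) + 10^(80.7/10) + 10^(70.1/10) + 10^(87.3/10) + 10^(95.0/10) = 4.389e+09.
L_total = 10·log₁₀(4.389e+09) = 96.42 dB SPL.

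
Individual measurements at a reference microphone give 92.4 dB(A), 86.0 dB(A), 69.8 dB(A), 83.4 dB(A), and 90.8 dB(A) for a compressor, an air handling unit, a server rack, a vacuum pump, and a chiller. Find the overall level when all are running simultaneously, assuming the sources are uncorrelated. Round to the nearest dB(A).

For uncorrelated sources the intensities add, so convert each level to linear form, sum, and take 10·log₁₀ of the total.
Σ 10^(L/10) = 10^(92.4/10) + 10^(86.0/10) + 10^(69.8/10) + 10^(83.4/10) + 10^(90.8/10) = 3.566e+09.
L_total = 10·log₁₀(3.566e+09) = 95.52 dB(A).

96 dB(A)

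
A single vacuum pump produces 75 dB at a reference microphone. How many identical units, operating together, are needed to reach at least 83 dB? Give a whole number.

N identical sources give L₁ + 10·log₁₀ N, so require 10·log₁₀ N ≥ 83 − 75 = 8.0 dB.
N ≥ 10^(8.0/10) = 6.310, so N = 7.

7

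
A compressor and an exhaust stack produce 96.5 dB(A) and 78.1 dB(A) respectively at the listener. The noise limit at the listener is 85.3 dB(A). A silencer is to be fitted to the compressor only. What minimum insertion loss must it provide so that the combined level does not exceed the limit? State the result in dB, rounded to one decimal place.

Fixed contribution from the other source: Σ 10^(L/10) = 10^(78.1/10) = 6.457e+07 (78.10 dB(A)).
The limit corresponds to 10^(85.3/10) = 3.388e+08; subtracting the fixed part leaves 2.743e+08 for the compressor, i.e. 84.38 dB(A).
So the compressor must be reduced from 96.5 to 84.38 dB(A): IL = 12.12 dB.

12.1 dB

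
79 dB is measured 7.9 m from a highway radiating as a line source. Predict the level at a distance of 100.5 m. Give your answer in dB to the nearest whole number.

For a line source, L₂ = L₁ − 10·log₁₀(r₂/r₁).
L₂ = 79 − 10·log₁₀(100.5/7.9) = 79 − 11.045 = 67.95 dB.

68 dB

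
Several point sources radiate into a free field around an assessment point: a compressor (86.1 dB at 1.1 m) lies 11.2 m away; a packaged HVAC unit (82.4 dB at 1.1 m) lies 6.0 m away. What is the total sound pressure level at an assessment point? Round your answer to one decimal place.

69.9 dB

Apply inverse-square spreading to bring every level to the receiver, then sum 10^(L/10).
compressor: 86.1 − 20·log₁₀(11.2/1.1) = 86.1 − 20.16 = 65.94 dB.
packaged HVAC unit: 82.4 − 20·log₁₀(6.0/1.1) = 82.4 − 14.74 = 67.66 dB.
Σ 10^(L/10) = 9.771e+06 → L_total = 10·log₁₀(9.771e+06) = 69.90 dB.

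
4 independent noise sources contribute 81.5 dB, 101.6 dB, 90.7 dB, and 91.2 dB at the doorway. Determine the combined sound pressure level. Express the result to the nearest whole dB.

102 dB

Incoherent sources combine by intensity addition: L_total = 10·log₁₀(Σ 10^(L_i/10)).
Σ 10^(L/10) = 10^(81.5/10) + 10^(101.6/10) + 10^(90.7/10) + 10^(91.2/10) = 1.709e+10.
L_total = 10·log₁₀(1.709e+10) = 102.33 dB.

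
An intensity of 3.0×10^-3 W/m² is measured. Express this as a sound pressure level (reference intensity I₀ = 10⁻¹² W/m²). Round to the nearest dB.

95 dB

Dividing by I₀ shifts the exponent by 12: I/I₀ = 3.0×10^9.
L = 10·(0.4771 + 9) = 94.77 dB.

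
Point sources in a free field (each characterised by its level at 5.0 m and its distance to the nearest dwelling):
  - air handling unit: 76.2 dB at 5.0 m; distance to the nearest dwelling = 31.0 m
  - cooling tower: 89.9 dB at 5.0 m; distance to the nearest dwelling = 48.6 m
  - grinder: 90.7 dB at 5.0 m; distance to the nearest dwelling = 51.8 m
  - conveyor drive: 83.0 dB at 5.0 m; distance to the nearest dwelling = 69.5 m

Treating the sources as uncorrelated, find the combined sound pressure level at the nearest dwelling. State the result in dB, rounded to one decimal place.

73.7 dB

Propagate each source to the receiver with L = L_ref − 20·log₁₀(r/r_ref), then add intensities.
air handling unit: 76.2 − 20·log₁₀(31.0/5.0) = 76.2 − 15.85 = 60.35 dB.
cooling tower: 89.9 − 20·log₁₀(48.6/5.0) = 89.9 − 19.75 = 70.15 dB.
grinder: 90.7 − 20·log₁₀(51.8/5.0) = 90.7 − 20.31 = 70.39 dB.
conveyor drive: 83.0 − 20·log₁₀(69.5/5.0) = 83.0 − 22.86 = 60.14 dB.
Σ 10^(L/10) = 2.341e+07 → L_total = 10·log₁₀(2.341e+07) = 73.69 dB.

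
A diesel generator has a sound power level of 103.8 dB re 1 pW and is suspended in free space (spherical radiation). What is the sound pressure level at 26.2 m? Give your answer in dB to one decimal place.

The power spreads over a sphere of area 4π·r², so L_p = L_w − 10·log₁₀(4π·r²).
4π·r² = 8626 m², 10·log₁₀ of that is 39.358 dB.
L_p = 103.8 − 39.358 = 64.44 dB.

64.4 dB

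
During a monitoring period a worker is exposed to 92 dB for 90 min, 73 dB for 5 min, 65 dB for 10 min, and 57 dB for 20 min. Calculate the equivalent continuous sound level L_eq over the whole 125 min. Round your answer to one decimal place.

90.6 dB

L_eq = 10·log₁₀[(1/T)·Σ tᵢ·10^(Lᵢ/10)] with T = 125 min.
Σ tᵢ·10^(Lᵢ/10) = 90·10^(92/10) + 5·10^(73/10) + 10·10^(65/10) + 20·10^(57/10) = 1.428e+11.
L_eq = 10·log₁₀(1.428e+11/125) = 90.58 dB.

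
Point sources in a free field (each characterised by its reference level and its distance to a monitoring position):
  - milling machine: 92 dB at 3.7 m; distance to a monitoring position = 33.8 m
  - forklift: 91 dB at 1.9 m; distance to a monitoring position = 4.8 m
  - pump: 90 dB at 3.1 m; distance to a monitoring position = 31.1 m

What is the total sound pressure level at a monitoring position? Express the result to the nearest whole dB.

84 dB

First find each source's level at the receiver (point-source: −20·log₁₀(r/r_ref)), then combine on an intensity basis.
milling machine: 92 − 20·log₁₀(33.8/3.7) = 92 − 19.21 = 72.79 dB.
forklift: 91 − 20·log₁₀(4.8/1.9) = 91 − 8.05 = 82.95 dB.
pump: 90 − 20·log₁₀(31.1/3.1) = 90 − 20.03 = 69.97 dB.
Σ 10^(L/10) = 2.262e+08 → L_total = 10·log₁₀(2.262e+08) = 83.54 dB.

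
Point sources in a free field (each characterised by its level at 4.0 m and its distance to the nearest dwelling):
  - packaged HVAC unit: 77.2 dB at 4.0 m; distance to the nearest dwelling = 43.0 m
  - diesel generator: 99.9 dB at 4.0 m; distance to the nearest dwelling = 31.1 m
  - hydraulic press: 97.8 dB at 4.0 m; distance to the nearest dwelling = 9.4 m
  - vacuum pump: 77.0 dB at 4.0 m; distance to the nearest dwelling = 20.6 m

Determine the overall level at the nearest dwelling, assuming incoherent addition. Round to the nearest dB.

91 dB

First find each source's level at the receiver (point-source: −20·log₁₀(r/r_ref)), then combine on an intensity basis.
packaged HVAC unit: 77.2 − 20·log₁₀(43.0/4.0) = 77.2 − 20.63 = 56.57 dB.
diesel generator: 99.9 − 20·log₁₀(31.1/4.0) = 99.9 − 17.81 = 82.09 dB.
hydraulic press: 97.8 − 20·log₁₀(9.4/4.0) = 97.8 − 7.42 = 90.38 dB.
vacuum pump: 77.0 − 20·log₁₀(20.6/4.0) = 77.0 − 14.24 = 62.76 dB.
Σ 10^(L/10) = 1.255e+09 → L_total = 10·log₁₀(1.255e+09) = 90.99 dB.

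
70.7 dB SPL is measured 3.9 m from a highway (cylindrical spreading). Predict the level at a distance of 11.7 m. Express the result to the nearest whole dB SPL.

66 dB SPL

Cylindrical spreading from a line source gives a 10·log₁₀(r₂/r₁) drop.
L₂ = 70.7 − 10·log₁₀(11.7/3.9) = 70.7 − 4.771 = 65.93 dB SPL.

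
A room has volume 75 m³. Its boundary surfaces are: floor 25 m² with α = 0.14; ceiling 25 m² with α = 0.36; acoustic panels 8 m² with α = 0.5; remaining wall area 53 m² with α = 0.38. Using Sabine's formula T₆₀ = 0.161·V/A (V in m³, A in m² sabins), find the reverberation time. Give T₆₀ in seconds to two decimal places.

0.33 s

Summing Sᵢαᵢ: 25·0.14 + 25·0.36 + 8·0.5 + 53·0.38 = 36.64 m².
T₆₀ = 0.161·V/A = 0.161·75/36.64 = 0.330 s.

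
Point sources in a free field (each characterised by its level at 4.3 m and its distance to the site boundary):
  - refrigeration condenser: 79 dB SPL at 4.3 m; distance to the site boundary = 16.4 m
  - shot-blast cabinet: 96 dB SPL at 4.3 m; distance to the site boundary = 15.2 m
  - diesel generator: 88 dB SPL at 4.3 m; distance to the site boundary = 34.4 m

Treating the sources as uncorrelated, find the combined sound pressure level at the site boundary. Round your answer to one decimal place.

Apply inverse-square spreading to bring every level to the receiver, then sum 10^(L/10).
refrigeration condenser: 79 − 20·log₁₀(16.4/4.3) = 79 − 11.63 = 67.37 dB SPL.
shot-blast cabinet: 96 − 20·log₁₀(15.2/4.3) = 96 − 10.97 = 85.03 dB SPL.
diesel generator: 88 − 20·log₁₀(34.4/4.3) = 88 − 18.06 = 69.94 dB SPL.
Σ 10^(L/10) = 3.339e+08 → L_total = 10·log₁₀(3.339e+08) = 85.24 dB SPL.

85.2 dB SPL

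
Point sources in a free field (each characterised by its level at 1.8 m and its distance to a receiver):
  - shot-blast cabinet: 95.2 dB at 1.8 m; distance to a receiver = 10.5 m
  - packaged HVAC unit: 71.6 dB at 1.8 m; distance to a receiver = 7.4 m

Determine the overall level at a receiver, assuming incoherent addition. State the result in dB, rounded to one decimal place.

79.9 dB

Propagate each source to the receiver with L = L_ref − 20·log₁₀(r/r_ref), then add intensities.
shot-blast cabinet: 95.2 − 20·log₁₀(10.5/1.8) = 95.2 − 15.32 = 79.88 dB.
packaged HVAC unit: 71.6 − 20·log₁₀(7.4/1.8) = 71.6 − 12.28 = 59.32 dB.
Σ 10^(L/10) = 9.817e+07 → L_total = 10·log₁₀(9.817e+07) = 79.92 dB.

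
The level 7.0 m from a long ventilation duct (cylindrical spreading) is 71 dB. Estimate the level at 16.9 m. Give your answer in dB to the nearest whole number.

67 dB

For a line source, L₂ = L₁ − 10·log₁₀(r₂/r₁).
L₂ = 71 − 10·log₁₀(16.9/7.0) = 71 − 3.828 = 67.17 dB.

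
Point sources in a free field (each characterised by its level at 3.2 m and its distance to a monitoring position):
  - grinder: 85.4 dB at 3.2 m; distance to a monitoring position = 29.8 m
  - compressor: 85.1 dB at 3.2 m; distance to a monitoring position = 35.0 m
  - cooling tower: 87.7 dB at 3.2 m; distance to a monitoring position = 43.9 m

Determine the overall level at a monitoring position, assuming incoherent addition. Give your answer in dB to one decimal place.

69.9 dB

Propagate each source to the receiver with L = L_ref − 20·log₁₀(r/r_ref), then add intensities.
grinder: 85.4 − 20·log₁₀(29.8/3.2) = 85.4 − 19.38 = 66.02 dB.
compressor: 85.1 − 20·log₁₀(35.0/3.2) = 85.1 − 20.78 = 64.32 dB.
cooling tower: 87.7 − 20·log₁₀(43.9/3.2) = 87.7 − 22.75 = 64.95 dB.
Σ 10^(L/10) = 9.832e+06 → L_total = 10·log₁₀(9.832e+06) = 69.93 dB.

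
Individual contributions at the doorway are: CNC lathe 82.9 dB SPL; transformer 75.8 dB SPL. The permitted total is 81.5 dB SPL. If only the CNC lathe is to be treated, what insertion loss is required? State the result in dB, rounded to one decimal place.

The untreated sources together contribute 10^(75.8/10) = 3.802e+07, i.e. 75.80 dB SPL.
The limit corresponds to 10^(81.5/10) = 1.413e+08; subtracting the fixed part leaves 1.032e+08 for the CNC lathe, i.e. 80.14 dB SPL.
Required insertion loss = 82.9 − 80.14 = 2.76 dB.

2.8 dB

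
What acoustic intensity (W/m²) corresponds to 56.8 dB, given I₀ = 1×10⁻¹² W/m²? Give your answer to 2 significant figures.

L = 10·log₁₀(I/I₀) ⇒ I = I₀·10^(L/10) = 10⁻¹² × 10^5.68.

4.8e-07 W/m²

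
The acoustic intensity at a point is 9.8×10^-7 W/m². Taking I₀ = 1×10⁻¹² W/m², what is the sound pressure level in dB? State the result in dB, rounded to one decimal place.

59.9 dB

L = 10·log₁₀(I/I₀) = 10·log₁₀(9.8×10^-7/10⁻¹²) = 10·log₁₀(9.8×10^5).
L = 10·(0.9912 + 5) = 59.91 dB.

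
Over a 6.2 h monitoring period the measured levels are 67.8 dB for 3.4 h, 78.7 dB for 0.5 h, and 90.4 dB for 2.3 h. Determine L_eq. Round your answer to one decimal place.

86.2 dB

The energy average is taken in the linear domain: L_eq = 10·log₁₀[(Σ tᵢ·10^(Lᵢ/10))/T], T = 6.2 h.
Σ tᵢ·10^(Lᵢ/10) = 3.4·10^(67.8/10) + 0.5·10^(78.7/10) + 2.3·10^(90.4/10) = 2.579e+09.
L_eq = 10·log₁₀(2.579e+09/6.2) = 86.19 dB.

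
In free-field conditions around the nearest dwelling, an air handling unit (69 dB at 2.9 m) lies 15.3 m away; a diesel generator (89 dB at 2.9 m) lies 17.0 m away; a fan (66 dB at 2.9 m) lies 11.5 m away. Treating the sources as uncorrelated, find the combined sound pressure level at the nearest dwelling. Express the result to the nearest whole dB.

74 dB

Apply inverse-square spreading to bring every level to the receiver, then sum 10^(L/10).
air handling unit: 69 − 20·log₁₀(15.3/2.9) = 69 − 14.45 = 54.55 dB.
diesel generator: 89 − 20·log₁₀(17.0/2.9) = 89 − 15.36 = 73.64 dB.
fan: 66 − 20·log₁₀(11.5/2.9) = 66 − 11.97 = 54.03 dB.
Σ 10^(L/10) = 2.365e+07 → L_total = 10·log₁₀(2.365e+07) = 73.74 dB.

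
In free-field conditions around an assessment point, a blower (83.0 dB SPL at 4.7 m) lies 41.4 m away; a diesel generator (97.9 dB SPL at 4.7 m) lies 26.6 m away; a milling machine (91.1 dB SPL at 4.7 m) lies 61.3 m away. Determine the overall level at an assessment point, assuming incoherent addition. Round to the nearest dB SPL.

Propagate each source to the receiver with L = L_ref − 20·log₁₀(r/r_ref), then add intensities.
blower: 83.0 − 20·log₁₀(41.4/4.7) = 83.0 − 18.90 = 64.10 dB SPL.
diesel generator: 97.9 − 20·log₁₀(26.6/4.7) = 97.9 − 15.06 = 82.84 dB SPL.
milling machine: 91.1 − 20·log₁₀(61.3/4.7) = 91.1 − 22.31 = 68.79 dB SPL.
Σ 10^(L/10) = 2.026e+08 → L_total = 10·log₁₀(2.026e+08) = 83.07 dB SPL.

83 dB SPL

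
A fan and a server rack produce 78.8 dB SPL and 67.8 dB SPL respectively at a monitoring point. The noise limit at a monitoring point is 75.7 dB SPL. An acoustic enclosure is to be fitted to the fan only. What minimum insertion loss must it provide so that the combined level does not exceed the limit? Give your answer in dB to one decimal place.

3.9 dB

Fixed contribution from the other source: Σ 10^(L/10) = 10^(67.8/10) = 6.026e+06 (67.80 dB SPL).
To meet 75.7 dB SPL overall, the treated fan may contribute at most 10^(75.7/10) − 6.026e+06 = 3.113e+07, i.e. 74.93 dB SPL.
Required insertion loss = 78.8 − 74.93 = 3.87 dB.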